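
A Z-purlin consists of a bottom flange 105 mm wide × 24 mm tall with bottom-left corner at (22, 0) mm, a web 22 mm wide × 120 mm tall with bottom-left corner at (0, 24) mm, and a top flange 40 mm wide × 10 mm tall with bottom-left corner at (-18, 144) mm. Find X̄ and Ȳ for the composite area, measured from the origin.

bottom flange: A = 105 × 24 = 2520.00, centroid at (74.50, 12.00).
web: A = 22 × 120 = 2640.00, centroid at (11.00, 84.00).
top flange: A = 40 × 10 = 400.00, centroid at (2.00, 149.00).
ΣA = 5560.00 mm²
ΣAX̄ = (2520.00)(74.50) + (2640.00)(11.00) + (400.00)(2.00) = 217580.00 mm³
ΣAȲ = (2520.00)(12.00) + (2640.00)(84.00) + (400.00)(149.00) = 311600.00 mm³
X̄ = 217580.00 / 5560.00 = 39.13 mm
Ȳ = 311600.00 / 5560.00 = 56.04 mm

X̄ = 39.13 mm, Ȳ = 56.04 mm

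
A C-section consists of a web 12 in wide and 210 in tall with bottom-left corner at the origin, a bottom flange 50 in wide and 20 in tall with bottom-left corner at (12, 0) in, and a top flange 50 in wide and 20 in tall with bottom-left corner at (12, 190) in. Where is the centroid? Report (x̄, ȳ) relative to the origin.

Part | A | x̄ᵢ | ȳᵢ | A·x̄ᵢ | A·ȳᵢ
web | 2520.00 | 6.00 | 105.00 | 15120.00 | 264600.00
bottom flange | 1000.00 | 37.00 | 10.00 | 37000.00 | 10000.00
top flange | 1000.00 | 37.00 | 200.00 | 37000.00 | 200000.00
Σ | 4520.00 |  |  | 89120.00 | 474600.00
x̄ = 89120.00 / 4520.00 = 19.72 in
ȳ = 474600.00 / 4520.00 = 105.00 in

x̄ = 19.72 in, ȳ = 105.00 in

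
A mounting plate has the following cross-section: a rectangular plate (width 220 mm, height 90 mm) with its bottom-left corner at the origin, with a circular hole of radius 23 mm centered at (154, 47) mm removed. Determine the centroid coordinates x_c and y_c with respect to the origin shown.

x_c = 105.97 mm, y_c = 44.82 mm

plate: A = 220 × 90 = 19800.00, centroid at (110.00, 45.00).
hole: A = −π·23² = -1661.90, centroid at (154.00, 47.00).
ΣA = 18138.10 mm²
ΣAx_c = (19800.00)(110.00) + (-1661.90)(154.00) = 1922067.01 mm³
ΣAy_c = (19800.00)(45.00) + (-1661.90)(47.00) = 812890.58 mm³
x_c = 1922067.01 / 18138.10 = 105.97 mm
y_c = 812890.58 / 18138.10 = 44.82 mm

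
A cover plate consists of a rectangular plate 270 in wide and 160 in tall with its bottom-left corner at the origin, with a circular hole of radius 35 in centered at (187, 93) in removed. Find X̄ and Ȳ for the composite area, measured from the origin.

X̄ = 129.91 in, Ȳ = 78.73 in

plate: A = 270 × 160 = 43200.00, centroid at (135.00, 80.00).
hole: A = −π·35² = -3848.45, centroid at (187.00, 93.00).
ΣA = 39351.55 in²
ΣAX̄ = (43200.00)(135.00) + (-3848.45)(187.00) = 5112339.66 in³
ΣAȲ = (43200.00)(80.00) + (-3848.45)(93.00) = 3098094.06 in³
X̄ = 5112339.66 / 39351.55 = 129.91 in
Ȳ = 3098094.06 / 39351.55 = 78.73 in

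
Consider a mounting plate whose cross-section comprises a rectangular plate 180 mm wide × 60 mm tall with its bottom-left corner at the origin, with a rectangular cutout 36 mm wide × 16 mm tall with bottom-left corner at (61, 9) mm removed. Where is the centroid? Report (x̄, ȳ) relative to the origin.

Part | A | x̄ᵢ | ȳᵢ | A·x̄ᵢ | A·ȳᵢ
plate | 10800.00 | 90.00 | 30.00 | 972000.00 | 324000.00
hole | -576.00 | 79.00 | 17.00 | -45504.00 | -9792.00
Σ | 10224.00 |  |  | 926496.00 | 314208.00
x̄ = 926496.00 / 10224.00 = 90.62 mm
ȳ = 314208.00 / 10224.00 = 30.73 mm

x̄ = 90.62 mm, ȳ = 30.73 mm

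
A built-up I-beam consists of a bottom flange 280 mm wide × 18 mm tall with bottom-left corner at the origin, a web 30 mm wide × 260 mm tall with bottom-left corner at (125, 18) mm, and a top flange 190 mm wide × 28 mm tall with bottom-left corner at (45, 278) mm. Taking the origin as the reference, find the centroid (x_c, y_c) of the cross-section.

bottom flange: A = 280 × 18 = 5040.00, centroid at (140.00, 9.00).
web: A = 30 × 260 = 7800.00, centroid at (140.00, 148.00).
top flange: A = 190 × 28 = 5320.00, centroid at (140.00, 292.00).
ΣA = 18160.00 mm², ΣAx_c = 2542400.00 mm³, ΣAy_c = 2753200.00 mm³.
x_c = 2542400.00/18160.00 = 140.00 mm; y_c = 2753200.00/18160.00 = 151.61 mm.

x_c = 140.00 mm, y_c = 151.61 mm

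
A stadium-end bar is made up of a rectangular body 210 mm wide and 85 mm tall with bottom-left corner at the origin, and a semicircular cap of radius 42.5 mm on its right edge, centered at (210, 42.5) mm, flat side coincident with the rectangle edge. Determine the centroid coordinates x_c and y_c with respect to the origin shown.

x_c = 121.87 mm, y_c = 42.50 mm

rectangular body: A = 210 × 85 = 17850.00, centroid at (105.00, 42.50).
semicircular end: A = ½π·42.5² = 2837.25, centroid at (228.04, 42.50).
ΣA = 20687.25 mm²
ΣAx_c = (17850.00)(105.00) + (2837.25)(228.04) = 2521249.77 mm³
ΣAy_c = (17850.00)(42.50) + (2837.25)(42.50) = 879208.16 mm³
x_c = 2521249.77 / 20687.25 = 121.87 mm
y_c = 879208.16 / 20687.25 = 42.50 mm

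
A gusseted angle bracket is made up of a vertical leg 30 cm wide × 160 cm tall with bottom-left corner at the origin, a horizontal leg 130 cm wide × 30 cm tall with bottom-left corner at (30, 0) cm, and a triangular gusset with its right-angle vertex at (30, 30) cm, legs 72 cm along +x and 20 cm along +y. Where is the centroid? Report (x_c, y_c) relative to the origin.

Part | A | x̄ᵢ | ȳᵢ | A·x̄ᵢ | A·ȳᵢ
vertical leg | 4800.00 | 15.00 | 80.00 | 72000.00 | 384000.00
horizontal leg | 3900.00 | 95.00 | 15.00 | 370500.00 | 58500.00
gusset | 720.00 | 54.00 | 36.67 | 38880.00 | 26400.00
Σ | 9420.00 |  |  | 481380.00 | 468900.00
x_c = 481380.00 / 9420.00 = 51.10 cm
y_c = 468900.00 / 9420.00 = 49.78 cm

x_c = 51.10 cm, y_c = 49.78 cm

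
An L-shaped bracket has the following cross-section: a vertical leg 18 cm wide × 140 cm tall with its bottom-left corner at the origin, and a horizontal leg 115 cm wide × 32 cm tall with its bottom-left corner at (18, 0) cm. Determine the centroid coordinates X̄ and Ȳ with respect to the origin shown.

vertical leg: A = 18 × 140 = 2520.00, centroid at (9.00, 70.00).
horizontal leg: A = 115 × 32 = 3680.00, centroid at (75.50, 16.00).
ΣA = 6200.00 cm², ΣAX̄ = 300520.00 cm³, ΣAȲ = 235280.00 cm³.
X̄ = 300520.00/6200.00 = 48.47 cm; Ȳ = 235280.00/6200.00 = 37.95 cm.

X̄ = 48.47 cm, Ȳ = 37.95 cm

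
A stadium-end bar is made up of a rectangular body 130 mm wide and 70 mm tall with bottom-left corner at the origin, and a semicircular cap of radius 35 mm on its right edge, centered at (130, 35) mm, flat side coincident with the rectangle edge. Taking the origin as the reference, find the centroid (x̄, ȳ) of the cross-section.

x̄ = 78.94 mm, ȳ = 35.00 mm

rectangular body: A = 130 × 70 = 9100.00, centroid at (65.00, 35.00).
semicircular end: A = ½π·35² = 1924.23, centroid at (144.85, 35.00).
ΣA = 11024.23 mm²
ΣAx̄ = (9100.00)(65.00) + (1924.23)(144.85) = 870232.65 mm³
ΣAȳ = (9100.00)(35.00) + (1924.23)(35.00) = 385847.89 mm³
x̄ = 870232.65 / 11024.23 = 78.94 mm
ȳ = 385847.89 / 11024.23 = 35.00 mm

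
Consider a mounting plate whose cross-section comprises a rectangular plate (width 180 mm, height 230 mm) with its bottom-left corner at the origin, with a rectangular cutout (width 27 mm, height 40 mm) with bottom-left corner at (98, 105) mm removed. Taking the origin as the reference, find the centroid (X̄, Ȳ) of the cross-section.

Part | A | x̄ᵢ | ȳᵢ | A·x̄ᵢ | A·ȳᵢ
plate | 41400.00 | 90.00 | 115.00 | 3726000.00 | 4761000.00
hole | -1080.00 | 111.50 | 125.00 | -120420.00 | -135000.00
Σ | 40320.00 |  |  | 3605580.00 | 4626000.00
X̄ = 3605580.00 / 40320.00 = 89.42 mm
Ȳ = 4626000.00 / 40320.00 = 114.73 mm

X̄ = 89.42 mm, Ȳ = 114.73 mm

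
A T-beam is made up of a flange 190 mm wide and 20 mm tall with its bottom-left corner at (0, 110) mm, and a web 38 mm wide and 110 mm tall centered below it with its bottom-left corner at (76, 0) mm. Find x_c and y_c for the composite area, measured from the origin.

web: A = 38 × 110 = 4180.00, centroid at (95.00, 55.00).
flange: A = 190 × 20 = 3800.00, centroid at (95.00, 120.00).
ΣA = 7980.00 mm²
ΣAx_c = (4180.00)(95.00) + (3800.00)(95.00) = 758100.00 mm³
ΣAy_c = (4180.00)(55.00) + (3800.00)(120.00) = 685900.00 mm³
x_c = 758100.00 / 7980.00 = 95.00 mm
y_c = 685900.00 / 7980.00 = 85.95 mm

x_c = 95.00 mm, y_c = 85.95 mm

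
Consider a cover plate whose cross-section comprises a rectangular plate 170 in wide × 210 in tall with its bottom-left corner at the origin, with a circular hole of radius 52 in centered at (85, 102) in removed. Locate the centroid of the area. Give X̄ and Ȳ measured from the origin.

plate: A = 170 × 210 = 35700.00, centroid at (85.00, 105.00).
hole: A = −π·52² = -8494.87, centroid at (85.00, 102.00).
ΣA = 27205.13 in², ΣAX̄ = 2312436.34 in³, ΣAȲ = 2882023.61 in³.
X̄ = 2312436.34/27205.13 = 85.00 in; Ȳ = 2882023.61/27205.13 = 105.94 in.

X̄ = 85.00 in, Ȳ = 105.94 in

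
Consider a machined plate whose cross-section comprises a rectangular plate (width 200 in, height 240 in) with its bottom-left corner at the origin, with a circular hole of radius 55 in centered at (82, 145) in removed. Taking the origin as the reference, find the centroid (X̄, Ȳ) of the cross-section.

plate: A = 200 × 240 = 48000.00, centroid at (100.00, 120.00).
hole: A = −π·55² = -9503.32, centroid at (82.00, 145.00).
ΣA = 38496.68 in²
ΣAX̄ = (48000.00)(100.00) + (-9503.32)(82.00) = 4020727.94 in³
ΣAȲ = (48000.00)(120.00) + (-9503.32)(145.00) = 4382018.92 in³
X̄ = 4020727.94 / 38496.68 = 104.44 in
Ȳ = 4382018.92 / 38496.68 = 113.83 in

X̄ = 104.44 in, Ȳ = 113.83 in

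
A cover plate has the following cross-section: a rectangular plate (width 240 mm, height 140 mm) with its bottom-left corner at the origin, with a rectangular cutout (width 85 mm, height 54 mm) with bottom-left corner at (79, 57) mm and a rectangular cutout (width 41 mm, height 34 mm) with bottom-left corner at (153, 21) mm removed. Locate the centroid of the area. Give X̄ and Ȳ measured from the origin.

X̄ = 117.05 mm, Ȳ = 69.29 mm

plate: A = 240 × 140 = 33600.00, centroid at (120.00, 70.00).
hole 1: A = −(85 × 54) = -4590.00, centroid at (121.50, 84.00).
hole 2: A = −(41 × 34) = -1394.00, centroid at (173.50, 38.00).
ΣA = 27616.00 mm²
ΣAX̄ = (33600.00)(120.00) + (-4590.00)(121.50) + (-1394.00)(173.50) = 3232456.00 mm³
ΣAȲ = (33600.00)(70.00) + (-4590.00)(84.00) + (-1394.00)(38.00) = 1913468.00 mm³
X̄ = 3232456.00 / 27616.00 = 117.05 mm
Ȳ = 1913468.00 / 27616.00 = 69.29 mm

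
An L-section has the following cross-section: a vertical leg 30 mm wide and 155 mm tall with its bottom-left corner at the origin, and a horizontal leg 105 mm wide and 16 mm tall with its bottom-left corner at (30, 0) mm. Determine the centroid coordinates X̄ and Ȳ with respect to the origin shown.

X̄ = 32.91 mm, Ȳ = 59.05 mm

vertical leg: A = 30 × 155 = 4650.00, centroid at (15.00, 77.50).
horizontal leg: A = 105 × 16 = 1680.00, centroid at (82.50, 8.00).
ΣA = 6330.00 mm²
ΣAX̄ = (4650.00)(15.00) + (1680.00)(82.50) = 208350.00 mm³
ΣAȲ = (4650.00)(77.50) + (1680.00)(8.00) = 373815.00 mm³
X̄ = 208350.00 / 6330.00 = 32.91 mm
Ȳ = 373815.00 / 6330.00 = 59.05 mm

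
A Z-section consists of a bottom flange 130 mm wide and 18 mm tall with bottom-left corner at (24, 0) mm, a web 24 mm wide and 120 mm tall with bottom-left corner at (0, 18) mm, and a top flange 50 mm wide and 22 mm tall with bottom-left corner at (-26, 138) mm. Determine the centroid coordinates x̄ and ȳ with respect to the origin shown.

x̄ = 38.25 mm, ȳ = 64.81 mm

Part | A | x̄ᵢ | ȳᵢ | A·x̄ᵢ | A·ȳᵢ
bottom flange | 2340.00 | 89.00 | 9.00 | 208260.00 | 21060.00
web | 2880.00 | 12.00 | 78.00 | 34560.00 | 224640.00
top flange | 1100.00 | -1.00 | 149.00 | -1100.00 | 163900.00
Σ | 6320.00 |  |  | 241720.00 | 409600.00
x̄ = 241720.00 / 6320.00 = 38.25 mm
ȳ = 409600.00 / 6320.00 = 64.81 mm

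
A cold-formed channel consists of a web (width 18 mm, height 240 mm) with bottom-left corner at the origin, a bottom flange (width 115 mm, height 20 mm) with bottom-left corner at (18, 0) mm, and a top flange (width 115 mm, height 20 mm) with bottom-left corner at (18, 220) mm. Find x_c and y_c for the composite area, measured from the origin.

Part | A | x̄ᵢ | ȳᵢ | A·x̄ᵢ | A·ȳᵢ
web | 4320.00 | 9.00 | 120.00 | 38880.00 | 518400.00
bottom flange | 2300.00 | 75.50 | 10.00 | 173650.00 | 23000.00
top flange | 2300.00 | 75.50 | 230.00 | 173650.00 | 529000.00
Σ | 8920.00 |  |  | 386180.00 | 1070400.00
x_c = 386180.00 / 8920.00 = 43.29 mm
y_c = 1070400.00 / 8920.00 = 120.00 mm

x_c = 43.29 mm, y_c = 120.00 mm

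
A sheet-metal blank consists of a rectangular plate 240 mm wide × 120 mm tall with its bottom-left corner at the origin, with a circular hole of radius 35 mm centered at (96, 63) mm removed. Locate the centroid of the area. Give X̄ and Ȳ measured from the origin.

plate: A = 240 × 120 = 28800.00, centroid at (120.00, 60.00).
hole: A = −π·35² = -3848.45, centroid at (96.00, 63.00).
ΣA = 24951.55 mm²
ΣAX̄ = (28800.00)(120.00) + (-3848.45)(96.00) = 3086548.70 mm³
ΣAȲ = (28800.00)(60.00) + (-3848.45)(63.00) = 1485547.59 mm³
X̄ = 3086548.70 / 24951.55 = 123.70 mm
Ȳ = 1485547.59 / 24951.55 = 59.54 mm

X̄ = 123.70 mm, Ȳ = 59.54 mm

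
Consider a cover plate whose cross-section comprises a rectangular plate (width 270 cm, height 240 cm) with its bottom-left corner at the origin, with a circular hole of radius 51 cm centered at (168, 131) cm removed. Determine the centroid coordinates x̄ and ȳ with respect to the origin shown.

x̄ = 130.24 cm, ȳ = 118.41 cm

plate: A = 270 × 240 = 64800.00, centroid at (135.00, 120.00).
hole: A = −π·51² = -8171.28, centroid at (168.00, 131.00).
ΣA = 56628.72 cm²
ΣAx̄ = (64800.00)(135.00) + (-8171.28)(168.00) = 7375224.54 cm³
ΣAȳ = (64800.00)(120.00) + (-8171.28)(131.00) = 6705561.99 cm³
x̄ = 7375224.54 / 56628.72 = 130.24 cm
ȳ = 6705561.99 / 56628.72 = 118.41 cm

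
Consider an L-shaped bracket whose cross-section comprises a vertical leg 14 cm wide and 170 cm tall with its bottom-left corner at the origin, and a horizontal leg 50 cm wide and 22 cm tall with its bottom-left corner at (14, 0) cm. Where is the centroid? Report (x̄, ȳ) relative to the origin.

Part | A | x̄ᵢ | ȳᵢ | A·x̄ᵢ | A·ȳᵢ
vertical leg | 2380.00 | 7.00 | 85.00 | 16660.00 | 202300.00
horizontal leg | 1100.00 | 39.00 | 11.00 | 42900.00 | 12100.00
Σ | 3480.00 |  |  | 59560.00 | 214400.00
x̄ = 59560.00 / 3480.00 = 17.11 cm
ȳ = 214400.00 / 3480.00 = 61.61 cm

x̄ = 17.11 cm, ȳ = 61.61 cm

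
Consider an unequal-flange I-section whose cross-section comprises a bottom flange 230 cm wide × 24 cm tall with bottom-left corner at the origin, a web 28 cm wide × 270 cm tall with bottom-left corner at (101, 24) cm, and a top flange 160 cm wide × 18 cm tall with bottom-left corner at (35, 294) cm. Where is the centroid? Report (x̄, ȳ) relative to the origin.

bottom flange: A = 230 × 24 = 5520.00, centroid at (115.00, 12.00).
web: A = 28 × 270 = 7560.00, centroid at (115.00, 159.00).
top flange: A = 160 × 18 = 2880.00, centroid at (115.00, 303.00).
ΣA = 15960.00 cm²
ΣAx̄ = (5520.00)(115.00) + (7560.00)(115.00) + (2880.00)(115.00) = 1835400.00 cm³
ΣAȳ = (5520.00)(12.00) + (7560.00)(159.00) + (2880.00)(303.00) = 2140920.00 cm³
x̄ = 1835400.00 / 15960.00 = 115.00 cm
ȳ = 2140920.00 / 15960.00 = 134.14 cm

x̄ = 115.00 cm, ȳ = 134.14 cm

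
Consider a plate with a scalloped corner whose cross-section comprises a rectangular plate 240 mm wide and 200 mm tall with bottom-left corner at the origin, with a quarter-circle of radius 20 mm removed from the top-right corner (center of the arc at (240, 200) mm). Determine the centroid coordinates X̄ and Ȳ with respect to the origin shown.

X̄ = 119.27 mm, Ȳ = 99.40 mm

plate: A = 240 × 200 = 48000.00, centroid at (120.00, 100.00).
removed quarter-circle: A = −¼π·20² = -314.16, centroid at (231.51, 191.51).
ΣA = 47685.84 mm², ΣAX̄ = 5687268.44 mm³, ΣAȲ = 4739834.81 mm³.
X̄ = 5687268.44/47685.84 = 119.27 mm; Ȳ = 4739834.81/47685.84 = 99.40 mm.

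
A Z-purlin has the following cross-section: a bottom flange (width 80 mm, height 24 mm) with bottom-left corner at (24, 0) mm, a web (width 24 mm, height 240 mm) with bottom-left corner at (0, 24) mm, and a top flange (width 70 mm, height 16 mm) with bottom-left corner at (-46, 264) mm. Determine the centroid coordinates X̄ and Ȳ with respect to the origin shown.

Part | A | x̄ᵢ | ȳᵢ | A·x̄ᵢ | A·ȳᵢ
bottom flange | 1920.00 | 64.00 | 12.00 | 122880.00 | 23040.00
web | 5760.00 | 12.00 | 144.00 | 69120.00 | 829440.00
top flange | 1120.00 | -11.00 | 272.00 | -12320.00 | 304640.00
Σ | 8800.00 |  |  | 179680.00 | 1157120.00
X̄ = 179680.00 / 8800.00 = 20.42 mm
Ȳ = 1157120.00 / 8800.00 = 131.49 mm

X̄ = 20.42 mm, Ȳ = 131.49 mm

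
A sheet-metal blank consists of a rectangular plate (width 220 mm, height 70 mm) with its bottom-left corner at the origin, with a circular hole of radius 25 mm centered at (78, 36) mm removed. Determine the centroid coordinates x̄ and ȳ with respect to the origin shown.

x̄ = 114.68 mm, ȳ = 34.85 mm

Part | A | x̄ᵢ | ȳᵢ | A·x̄ᵢ | A·ȳᵢ
plate | 15400.00 | 110.00 | 35.00 | 1694000.00 | 539000.00
hole | -1963.50 | 78.00 | 36.00 | -153152.64 | -70685.83
Σ | 13436.50 |  |  | 1540847.36 | 468314.17
x̄ = 1540847.36 / 13436.50 = 114.68 mm
ȳ = 468314.17 / 13436.50 = 34.85 mm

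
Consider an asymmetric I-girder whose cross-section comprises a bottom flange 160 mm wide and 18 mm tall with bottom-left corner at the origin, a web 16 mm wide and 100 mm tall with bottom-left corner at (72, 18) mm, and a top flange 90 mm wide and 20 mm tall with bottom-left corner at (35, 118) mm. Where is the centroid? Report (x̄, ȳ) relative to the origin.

Part | A | x̄ᵢ | ȳᵢ | A·x̄ᵢ | A·ȳᵢ
bottom flange | 2880.00 | 80.00 | 9.00 | 230400.00 | 25920.00
web | 1600.00 | 80.00 | 68.00 | 128000.00 | 108800.00
top flange | 1800.00 | 80.00 | 128.00 | 144000.00 | 230400.00
Σ | 6280.00 |  |  | 502400.00 | 365120.00
x̄ = 502400.00 / 6280.00 = 80.00 mm
ȳ = 365120.00 / 6280.00 = 58.14 mm

x̄ = 80.00 mm, ȳ = 58.14 mm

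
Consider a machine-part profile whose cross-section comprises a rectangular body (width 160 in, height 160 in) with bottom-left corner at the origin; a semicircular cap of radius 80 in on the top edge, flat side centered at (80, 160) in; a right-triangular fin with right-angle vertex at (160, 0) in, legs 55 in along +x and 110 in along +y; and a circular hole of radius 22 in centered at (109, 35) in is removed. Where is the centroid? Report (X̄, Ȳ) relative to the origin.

X̄ = 86.82 in, Ȳ = 109.14 in

Part | A | x̄ᵢ | ȳᵢ | A·x̄ᵢ | A·ȳᵢ
rectangular body | 25600.00 | 80.00 | 80.00 | 2048000.00 | 2048000.00
semicircular top | 10053.10 | 80.00 | 193.95 | 804247.72 | 1949828.77
triangular fin | 3025.00 | 178.33 | 36.67 | 539458.33 | 110916.67
hole | -1520.53 | 109.00 | 35.00 | -165737.86 | -53218.58
Σ | 37157.57 |  |  | 3225968.19 | 4055526.86
X̄ = 3225968.19 / 37157.57 = 86.82 in
Ȳ = 4055526.86 / 37157.57 = 109.14 in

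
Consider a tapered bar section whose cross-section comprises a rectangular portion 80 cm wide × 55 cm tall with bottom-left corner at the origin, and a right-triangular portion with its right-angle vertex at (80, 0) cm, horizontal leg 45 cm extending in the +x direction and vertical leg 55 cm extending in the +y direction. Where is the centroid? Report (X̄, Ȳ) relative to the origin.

Part | A | x̄ᵢ | ȳᵢ | A·x̄ᵢ | A·ȳᵢ
rectangular portion | 4400.00 | 40.00 | 27.50 | 176000.00 | 121000.00
triangular portion | 1237.50 | 95.00 | 18.33 | 117562.50 | 22687.50
Σ | 5637.50 |  |  | 293562.50 | 143687.50
X̄ = 293562.50 / 5637.50 = 52.07 cm
Ȳ = 143687.50 / 5637.50 = 25.49 cm

X̄ = 52.07 cm, Ȳ = 25.49 cm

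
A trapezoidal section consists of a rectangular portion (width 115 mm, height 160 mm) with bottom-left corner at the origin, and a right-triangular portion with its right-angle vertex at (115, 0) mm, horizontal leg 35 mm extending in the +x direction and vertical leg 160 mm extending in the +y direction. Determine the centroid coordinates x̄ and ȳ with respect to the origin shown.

x̄ = 66.64 mm, ȳ = 76.48 mm

rectangular portion: A = 115 × 160 = 18400.00, centroid at (57.50, 80.00).
triangular portion: A = ½·35·160 = 2800.00, centroid at (126.67, 53.33).
ΣA = 21200.00 mm², ΣAx̄ = 1412666.67 mm³, ΣAȳ = 1621333.33 mm³.
x̄ = 1412666.67/21200.00 = 66.64 mm; ȳ = 1621333.33/21200.00 = 76.48 mm.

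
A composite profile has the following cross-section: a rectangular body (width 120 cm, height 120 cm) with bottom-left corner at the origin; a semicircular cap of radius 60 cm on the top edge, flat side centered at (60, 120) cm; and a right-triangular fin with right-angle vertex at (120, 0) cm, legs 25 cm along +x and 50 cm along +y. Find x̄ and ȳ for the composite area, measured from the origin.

rectangular body: A = 120 × 120 = 14400.00, centroid at (60.00, 60.00).
semicircular top: A = ½π·60² = 5654.87, centroid at (60.00, 145.46).
triangular fin: A = ½·25·50 = 625.00, centroid at (128.33, 16.67).
ΣA = 20679.87 cm², ΣAx̄ = 1283500.34 cm³, ΣAȳ = 1697000.68 cm³.
x̄ = 1283500.34/20679.87 = 62.07 cm; ȳ = 1697000.68/20679.87 = 82.06 cm.

x̄ = 62.07 cm, ȳ = 82.06 cm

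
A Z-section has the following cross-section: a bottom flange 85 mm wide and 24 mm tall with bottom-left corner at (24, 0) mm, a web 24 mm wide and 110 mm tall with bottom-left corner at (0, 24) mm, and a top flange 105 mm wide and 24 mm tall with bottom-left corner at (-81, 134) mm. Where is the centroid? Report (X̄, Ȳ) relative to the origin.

bottom flange: A = 85 × 24 = 2040.00, centroid at (66.50, 12.00).
web: A = 24 × 110 = 2640.00, centroid at (12.00, 79.00).
top flange: A = 105 × 24 = 2520.00, centroid at (-28.50, 146.00).
ΣA = 7200.00 mm²
ΣAX̄ = (2040.00)(66.50) + (2640.00)(12.00) + (2520.00)(-28.50) = 95520.00 mm³
ΣAȲ = (2040.00)(12.00) + (2640.00)(79.00) + (2520.00)(146.00) = 600960.00 mm³
X̄ = 95520.00 / 7200.00 = 13.27 mm
Ȳ = 600960.00 / 7200.00 = 83.47 mm

X̄ = 13.27 mm, Ȳ = 83.47 mm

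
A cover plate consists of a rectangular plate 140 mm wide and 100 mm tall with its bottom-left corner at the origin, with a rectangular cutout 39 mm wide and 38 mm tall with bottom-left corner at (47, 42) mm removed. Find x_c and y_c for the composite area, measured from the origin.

plate: A = 140 × 100 = 14000.00, centroid at (70.00, 50.00).
hole: A = −(39 × 38) = -1482.00, centroid at (66.50, 61.00).
ΣA = 12518.00 mm²
ΣAx_c = (14000.00)(70.00) + (-1482.00)(66.50) = 881447.00 mm³
ΣAy_c = (14000.00)(50.00) + (-1482.00)(61.00) = 609598.00 mm³
x_c = 881447.00 / 12518.00 = 70.41 mm
y_c = 609598.00 / 12518.00 = 48.70 mm

x_c = 70.41 mm, y_c = 48.70 mm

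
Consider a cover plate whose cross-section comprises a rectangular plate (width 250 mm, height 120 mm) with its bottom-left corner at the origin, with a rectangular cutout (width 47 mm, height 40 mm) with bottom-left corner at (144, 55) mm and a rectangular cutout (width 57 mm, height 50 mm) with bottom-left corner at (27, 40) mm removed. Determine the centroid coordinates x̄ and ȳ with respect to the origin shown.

plate: A = 250 × 120 = 30000.00, centroid at (125.00, 60.00).
hole 1: A = −(47 × 40) = -1880.00, centroid at (167.50, 75.00).
hole 2: A = −(57 × 50) = -2850.00, centroid at (55.50, 65.00).
ΣA = 25270.00 mm², ΣAx̄ = 3276925.00 mm³, ΣAȳ = 1473750.00 mm³.
x̄ = 3276925.00/25270.00 = 129.68 mm; ȳ = 1473750.00/25270.00 = 58.32 mm.

x̄ = 129.68 mm, ȳ = 58.32 mm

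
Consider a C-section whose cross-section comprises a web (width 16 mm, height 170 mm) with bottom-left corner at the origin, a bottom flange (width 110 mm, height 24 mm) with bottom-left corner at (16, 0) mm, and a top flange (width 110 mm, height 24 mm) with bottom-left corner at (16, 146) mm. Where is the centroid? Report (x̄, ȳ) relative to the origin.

x̄ = 49.58 mm, ȳ = 85.00 mm

Part | A | x̄ᵢ | ȳᵢ | A·x̄ᵢ | A·ȳᵢ
web | 2720.00 | 8.00 | 85.00 | 21760.00 | 231200.00
bottom flange | 2640.00 | 71.00 | 12.00 | 187440.00 | 31680.00
top flange | 2640.00 | 71.00 | 158.00 | 187440.00 | 417120.00
Σ | 8000.00 |  |  | 396640.00 | 680000.00
x̄ = 396640.00 / 8000.00 = 49.58 mm
ȳ = 680000.00 / 8000.00 = 85.00 mm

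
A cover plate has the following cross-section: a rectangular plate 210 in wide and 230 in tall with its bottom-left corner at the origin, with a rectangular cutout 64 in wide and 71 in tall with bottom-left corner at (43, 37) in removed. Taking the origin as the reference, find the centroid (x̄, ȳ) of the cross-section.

x̄ = 108.12 in, ȳ = 119.41 in

Part | A | x̄ᵢ | ȳᵢ | A·x̄ᵢ | A·ȳᵢ
plate | 48300.00 | 105.00 | 115.00 | 5071500.00 | 5554500.00
hole | -4544.00 | 75.00 | 72.50 | -340800.00 | -329440.00
Σ | 43756.00 |  |  | 4730700.00 | 5225060.00
x̄ = 4730700.00 / 43756.00 = 108.12 in
ȳ = 5225060.00 / 43756.00 = 119.41 in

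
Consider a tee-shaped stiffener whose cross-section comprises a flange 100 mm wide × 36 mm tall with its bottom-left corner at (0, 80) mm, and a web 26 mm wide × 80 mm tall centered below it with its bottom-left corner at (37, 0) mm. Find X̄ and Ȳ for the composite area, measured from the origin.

X̄ = 50.00 mm, Ȳ = 76.76 mm

web: A = 26 × 80 = 2080.00, centroid at (50.00, 40.00).
flange: A = 100 × 36 = 3600.00, centroid at (50.00, 98.00).
ΣA = 5680.00 mm²
ΣAX̄ = (2080.00)(50.00) + (3600.00)(50.00) = 284000.00 mm³
ΣAȲ = (2080.00)(40.00) + (3600.00)(98.00) = 436000.00 mm³
X̄ = 284000.00 / 5680.00 = 50.00 mm
Ȳ = 436000.00 / 5680.00 = 76.76 mm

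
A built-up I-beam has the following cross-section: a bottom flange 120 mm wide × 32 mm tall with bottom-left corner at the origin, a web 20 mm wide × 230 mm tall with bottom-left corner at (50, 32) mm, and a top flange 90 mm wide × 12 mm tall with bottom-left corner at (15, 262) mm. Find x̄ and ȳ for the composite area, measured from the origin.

x̄ = 60.00 mm, ȳ = 107.89 mm

bottom flange: A = 120 × 32 = 3840.00, centroid at (60.00, 16.00).
web: A = 20 × 230 = 4600.00, centroid at (60.00, 147.00).
top flange: A = 90 × 12 = 1080.00, centroid at (60.00, 268.00).
ΣA = 9520.00 mm², ΣAx̄ = 571200.00 mm³, ΣAȳ = 1027080.00 mm³.
x̄ = 571200.00/9520.00 = 60.00 mm; ȳ = 1027080.00/9520.00 = 107.89 mm.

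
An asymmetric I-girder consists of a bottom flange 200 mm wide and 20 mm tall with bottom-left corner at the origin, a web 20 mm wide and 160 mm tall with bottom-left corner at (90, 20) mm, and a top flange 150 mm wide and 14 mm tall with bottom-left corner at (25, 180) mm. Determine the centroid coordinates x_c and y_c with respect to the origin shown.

x_c = 100.00 mm, y_c = 80.94 mm

Part | A | x̄ᵢ | ȳᵢ | A·x̄ᵢ | A·ȳᵢ
bottom flange | 4000.00 | 100.00 | 10.00 | 400000.00 | 40000.00
web | 3200.00 | 100.00 | 100.00 | 320000.00 | 320000.00
top flange | 2100.00 | 100.00 | 187.00 | 210000.00 | 392700.00
Σ | 9300.00 |  |  | 930000.00 | 752700.00
x_c = 930000.00 / 9300.00 = 100.00 mm
y_c = 752700.00 / 9300.00 = 80.94 mm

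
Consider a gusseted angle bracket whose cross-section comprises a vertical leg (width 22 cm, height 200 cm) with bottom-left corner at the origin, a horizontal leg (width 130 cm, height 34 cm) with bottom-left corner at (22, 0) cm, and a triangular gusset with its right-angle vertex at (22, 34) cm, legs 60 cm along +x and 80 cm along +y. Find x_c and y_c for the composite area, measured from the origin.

x_c = 47.57 cm, y_c = 58.89 cm

vertical leg: A = 22 × 200 = 4400.00, centroid at (11.00, 100.00).
horizontal leg: A = 130 × 34 = 4420.00, centroid at (87.00, 17.00).
gusset: A = ½·60·80 = 2400.00, centroid at (42.00, 60.67).
ΣA = 11220.00 cm²
ΣAx_c = (4400.00)(11.00) + (4420.00)(87.00) + (2400.00)(42.00) = 533740.00 cm³
ΣAy_c = (4400.00)(100.00) + (4420.00)(17.00) + (2400.00)(60.67) = 660740.00 cm³
x_c = 533740.00 / 11220.00 = 47.57 cm
y_c = 660740.00 / 11220.00 = 58.89 cm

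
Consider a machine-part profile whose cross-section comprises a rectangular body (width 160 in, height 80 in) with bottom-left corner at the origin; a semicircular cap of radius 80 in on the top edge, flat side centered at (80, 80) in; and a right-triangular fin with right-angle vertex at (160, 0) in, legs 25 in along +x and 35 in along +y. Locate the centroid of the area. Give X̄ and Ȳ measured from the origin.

X̄ = 81.66 in, Ȳ = 71.39 in

Part | A | x̄ᵢ | ȳᵢ | A·x̄ᵢ | A·ȳᵢ
rectangular body | 12800.00 | 80.00 | 40.00 | 1024000.00 | 512000.00
semicircular top | 10053.10 | 80.00 | 113.95 | 804247.72 | 1145581.05
triangular fin | 437.50 | 168.33 | 11.67 | 73645.83 | 5104.17
Σ | 23290.60 |  |  | 1901893.55 | 1662685.22
X̄ = 1901893.55 / 23290.60 = 81.66 in
Ȳ = 1662685.22 / 23290.60 = 71.39 in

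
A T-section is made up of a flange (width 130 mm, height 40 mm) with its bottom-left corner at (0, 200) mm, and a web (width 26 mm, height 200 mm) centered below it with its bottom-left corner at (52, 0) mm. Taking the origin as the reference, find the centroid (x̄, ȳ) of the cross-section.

Part | A | x̄ᵢ | ȳᵢ | A·x̄ᵢ | A·ȳᵢ
web | 5200.00 | 65.00 | 100.00 | 338000.00 | 520000.00
flange | 5200.00 | 65.00 | 220.00 | 338000.00 | 1144000.00
Σ | 10400.00 |  |  | 676000.00 | 1664000.00
x̄ = 676000.00 / 10400.00 = 65.00 mm
ȳ = 1664000.00 / 10400.00 = 160.00 mm

x̄ = 65.00 mm, ȳ = 160.00 mm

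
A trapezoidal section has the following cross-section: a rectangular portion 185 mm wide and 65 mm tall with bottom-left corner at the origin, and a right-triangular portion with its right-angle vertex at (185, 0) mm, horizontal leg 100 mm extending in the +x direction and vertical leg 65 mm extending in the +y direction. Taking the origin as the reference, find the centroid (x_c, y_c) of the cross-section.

x_c = 119.27 mm, y_c = 30.20 mm

rectangular portion: A = 185 × 65 = 12025.00, centroid at (92.50, 32.50).
triangular portion: A = ½·100·65 = 3250.00, centroid at (218.33, 21.67).
ΣA = 15275.00 mm², ΣAx_c = 1821895.83 mm³, ΣAy_c = 461229.17 mm³.
x_c = 1821895.83/15275.00 = 119.27 mm; y_c = 461229.17/15275.00 = 30.20 mm.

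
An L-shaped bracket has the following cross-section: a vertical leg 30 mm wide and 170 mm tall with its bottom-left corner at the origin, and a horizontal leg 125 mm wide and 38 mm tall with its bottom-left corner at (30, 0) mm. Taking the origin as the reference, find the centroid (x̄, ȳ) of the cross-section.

x̄ = 52.37 mm, ȳ = 53.17 mm

vertical leg: A = 30 × 170 = 5100.00, centroid at (15.00, 85.00).
horizontal leg: A = 125 × 38 = 4750.00, centroid at (92.50, 19.00).
ΣA = 9850.00 mm²
ΣAx̄ = (5100.00)(15.00) + (4750.00)(92.50) = 515875.00 mm³
ΣAȳ = (5100.00)(85.00) + (4750.00)(19.00) = 523750.00 mm³
x̄ = 515875.00 / 9850.00 = 52.37 mm
ȳ = 523750.00 / 9850.00 = 53.17 mm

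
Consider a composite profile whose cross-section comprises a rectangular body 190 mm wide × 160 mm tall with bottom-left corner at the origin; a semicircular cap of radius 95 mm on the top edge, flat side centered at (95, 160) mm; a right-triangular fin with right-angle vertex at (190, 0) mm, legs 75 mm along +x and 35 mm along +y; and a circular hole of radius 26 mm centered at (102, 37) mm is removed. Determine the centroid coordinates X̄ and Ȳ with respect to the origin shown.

rectangular body: A = 190 × 160 = 30400.00, centroid at (95.00, 80.00).
semicircular top: A = ½π·95² = 14176.44, centroid at (95.00, 200.32).
triangular fin: A = ½·75·35 = 1312.50, centroid at (215.00, 11.67).
hole: A = −π·26² = -2123.72, centroid at (102.00, 37.00).
ΣA = 43765.22 mm²
ΣAX̄ = (30400.00)(95.00) + (14176.44)(95.00) + (1312.50)(215.00) + (-2123.72)(102.00) = 4300329.90 mm³
ΣAȲ = (30400.00)(80.00) + (14176.44)(200.32) + (1312.50)(11.67) + (-2123.72)(37.00) = 5208548.21 mm³
X̄ = 4300329.90 / 43765.22 = 98.26 mm
Ȳ = 5208548.21 / 43765.22 = 119.01 mm

X̄ = 98.26 mm, Ȳ = 119.01 mm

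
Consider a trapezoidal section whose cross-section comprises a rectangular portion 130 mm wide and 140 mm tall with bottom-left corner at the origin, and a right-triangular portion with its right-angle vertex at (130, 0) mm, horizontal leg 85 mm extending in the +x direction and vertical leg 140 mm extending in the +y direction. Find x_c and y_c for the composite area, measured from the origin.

rectangular portion: A = 130 × 140 = 18200.00, centroid at (65.00, 70.00).
triangular portion: A = ½·85·140 = 5950.00, centroid at (158.33, 46.67).
ΣA = 24150.00 mm²
ΣAx_c = (18200.00)(65.00) + (5950.00)(158.33) = 2125083.33 mm³
ΣAy_c = (18200.00)(70.00) + (5950.00)(46.67) = 1551666.67 mm³
x_c = 2125083.33 / 24150.00 = 88.00 mm
y_c = 1551666.67 / 24150.00 = 64.25 mm

x_c = 88.00 mm, y_c = 64.25 mm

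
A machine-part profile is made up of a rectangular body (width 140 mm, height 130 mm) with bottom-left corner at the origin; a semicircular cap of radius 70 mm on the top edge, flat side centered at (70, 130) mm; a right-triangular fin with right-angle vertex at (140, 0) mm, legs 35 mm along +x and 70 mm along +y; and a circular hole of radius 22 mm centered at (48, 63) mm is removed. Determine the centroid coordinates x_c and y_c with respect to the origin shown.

x_c = 75.21 mm, y_c = 91.60 mm

rectangular body: A = 140 × 130 = 18200.00, centroid at (70.00, 65.00).
semicircular top: A = ½π·70² = 7696.90, centroid at (70.00, 159.71).
triangular fin: A = ½·35·70 = 1225.00, centroid at (151.67, 23.33).
hole: A = −π·22² = -1520.53, centroid at (48.00, 63.00).
ΣA = 25601.37 mm²
ΣAx_c = (18200.00)(70.00) + (7696.90)(70.00) + (1225.00)(151.67) + (-1520.53)(48.00) = 1925589.33 mm³
ΣAy_c = (18200.00)(65.00) + (7696.90)(159.71) + (1225.00)(23.33) + (-1520.53)(63.00) = 2345053.82 mm³
x_c = 1925589.33 / 25601.37 = 75.21 mm
y_c = 2345053.82 / 25601.37 = 91.60 mm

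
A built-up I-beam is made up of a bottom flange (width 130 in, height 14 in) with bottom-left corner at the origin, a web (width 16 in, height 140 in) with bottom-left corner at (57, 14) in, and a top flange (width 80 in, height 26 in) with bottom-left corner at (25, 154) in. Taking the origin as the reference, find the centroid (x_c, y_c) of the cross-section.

bottom flange: A = 130 × 14 = 1820.00, centroid at (65.00, 7.00).
web: A = 16 × 140 = 2240.00, centroid at (65.00, 84.00).
top flange: A = 80 × 26 = 2080.00, centroid at (65.00, 167.00).
ΣA = 6140.00 in²
ΣAx_c = (1820.00)(65.00) + (2240.00)(65.00) + (2080.00)(65.00) = 399100.00 in³
ΣAy_c = (1820.00)(7.00) + (2240.00)(84.00) + (2080.00)(167.00) = 548260.00 in³
x_c = 399100.00 / 6140.00 = 65.00 in
y_c = 548260.00 / 6140.00 = 89.29 in

x_c = 65.00 in, y_c = 89.29 in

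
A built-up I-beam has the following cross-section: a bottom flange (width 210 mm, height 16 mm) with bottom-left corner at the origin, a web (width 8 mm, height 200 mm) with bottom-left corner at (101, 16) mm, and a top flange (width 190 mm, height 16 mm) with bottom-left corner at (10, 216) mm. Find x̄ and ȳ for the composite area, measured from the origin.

x̄ = 105.00 mm, ȳ = 111.68 mm

bottom flange: A = 210 × 16 = 3360.00, centroid at (105.00, 8.00).
web: A = 8 × 200 = 1600.00, centroid at (105.00, 116.00).
top flange: A = 190 × 16 = 3040.00, centroid at (105.00, 224.00).
ΣA = 8000.00 mm²
ΣAx̄ = (3360.00)(105.00) + (1600.00)(105.00) + (3040.00)(105.00) = 840000.00 mm³
ΣAȳ = (3360.00)(8.00) + (1600.00)(116.00) + (3040.00)(224.00) = 893440.00 mm³
x̄ = 840000.00 / 8000.00 = 105.00 mm
ȳ = 893440.00 / 8000.00 = 111.68 mm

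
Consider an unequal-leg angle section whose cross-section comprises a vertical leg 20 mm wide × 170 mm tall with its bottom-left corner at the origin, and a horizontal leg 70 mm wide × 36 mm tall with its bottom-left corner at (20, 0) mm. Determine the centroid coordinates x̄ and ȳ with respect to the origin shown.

x̄ = 29.16 mm, ȳ = 56.48 mm

vertical leg: A = 20 × 170 = 3400.00, centroid at (10.00, 85.00).
horizontal leg: A = 70 × 36 = 2520.00, centroid at (55.00, 18.00).
ΣA = 5920.00 mm²
ΣAx̄ = (3400.00)(10.00) + (2520.00)(55.00) = 172600.00 mm³
ΣAȳ = (3400.00)(85.00) + (2520.00)(18.00) = 334360.00 mm³
x̄ = 172600.00 / 5920.00 = 29.16 mm
ȳ = 334360.00 / 5920.00 = 56.48 mm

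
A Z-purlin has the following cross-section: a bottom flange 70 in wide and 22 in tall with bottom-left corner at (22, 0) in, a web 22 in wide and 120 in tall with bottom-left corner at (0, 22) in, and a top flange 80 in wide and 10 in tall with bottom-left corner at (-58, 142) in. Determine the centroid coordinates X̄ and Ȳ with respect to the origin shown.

bottom flange: A = 70 × 22 = 1540.00, centroid at (57.00, 11.00).
web: A = 22 × 120 = 2640.00, centroid at (11.00, 82.00).
top flange: A = 80 × 10 = 800.00, centroid at (-18.00, 147.00).
ΣA = 4980.00 in², ΣAX̄ = 102420.00 in³, ΣAȲ = 351020.00 in³.
X̄ = 102420.00/4980.00 = 20.57 in; Ȳ = 351020.00/4980.00 = 70.49 in.

X̄ = 20.57 in, Ȳ = 70.49 in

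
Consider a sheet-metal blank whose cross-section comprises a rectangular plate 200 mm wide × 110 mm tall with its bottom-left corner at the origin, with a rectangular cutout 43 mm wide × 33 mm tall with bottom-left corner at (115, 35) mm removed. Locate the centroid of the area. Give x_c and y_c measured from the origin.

Part | A | x̄ᵢ | ȳᵢ | A·x̄ᵢ | A·ȳᵢ
plate | 22000.00 | 100.00 | 55.00 | 2200000.00 | 1210000.00
hole | -1419.00 | 136.50 | 51.50 | -193693.50 | -73078.50
Σ | 20581.00 |  |  | 2006306.50 | 1136921.50
x_c = 2006306.50 / 20581.00 = 97.48 mm
y_c = 1136921.50 / 20581.00 = 55.24 mm

x_c = 97.48 mm, y_c = 55.24 mm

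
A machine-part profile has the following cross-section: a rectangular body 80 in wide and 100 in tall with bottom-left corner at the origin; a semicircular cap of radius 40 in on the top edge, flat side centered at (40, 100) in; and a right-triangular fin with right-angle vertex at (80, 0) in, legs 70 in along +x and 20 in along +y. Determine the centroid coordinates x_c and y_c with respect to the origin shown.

x_c = 43.95 in, y_c = 62.31 in

rectangular body: A = 80 × 100 = 8000.00, centroid at (40.00, 50.00).
semicircular top: A = ½π·40² = 2513.27, centroid at (40.00, 116.98).
triangular fin: A = ½·70·20 = 700.00, centroid at (103.33, 6.67).
ΣA = 11213.27 in²
ΣAx_c = (8000.00)(40.00) + (2513.27)(40.00) + (700.00)(103.33) = 492864.30 in³
ΣAy_c = (8000.00)(50.00) + (2513.27)(116.98) + (700.00)(6.67) = 698660.75 in³
x_c = 492864.30 / 11213.27 = 43.95 in
y_c = 698660.75 / 11213.27 = 62.31 in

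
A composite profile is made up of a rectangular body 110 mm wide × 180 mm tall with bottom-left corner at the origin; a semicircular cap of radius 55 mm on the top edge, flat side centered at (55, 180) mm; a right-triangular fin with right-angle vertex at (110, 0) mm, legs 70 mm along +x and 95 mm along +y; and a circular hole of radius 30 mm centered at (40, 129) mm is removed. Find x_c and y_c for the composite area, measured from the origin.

x_c = 67.09 mm, y_c = 99.36 mm

rectangular body: A = 110 × 180 = 19800.00, centroid at (55.00, 90.00).
semicircular top: A = ½π·55² = 4751.66, centroid at (55.00, 203.34).
triangular fin: A = ½·70·95 = 3325.00, centroid at (133.33, 31.67).
hole: A = −π·30² = -2827.43, centroid at (40.00, 129.00).
ΣA = 25049.23 mm², ΣAx_c = 1680577.24 mm³, ΣAy_c = 2488768.03 mm³.
x_c = 1680577.24/25049.23 = 67.09 mm; y_c = 2488768.03/25049.23 = 99.36 mm.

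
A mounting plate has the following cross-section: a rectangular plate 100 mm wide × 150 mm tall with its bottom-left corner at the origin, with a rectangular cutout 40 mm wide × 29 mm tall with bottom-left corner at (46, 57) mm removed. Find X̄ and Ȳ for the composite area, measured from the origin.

X̄ = 48.66 mm, Ȳ = 75.29 mm

plate: A = 100 × 150 = 15000.00, centroid at (50.00, 75.00).
hole: A = −(40 × 29) = -1160.00, centroid at (66.00, 71.50).
ΣA = 13840.00 mm², ΣAX̄ = 673440.00 mm³, ΣAȲ = 1042060.00 mm³.
X̄ = 673440.00/13840.00 = 48.66 mm; Ȳ = 1042060.00/13840.00 = 75.29 mm.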